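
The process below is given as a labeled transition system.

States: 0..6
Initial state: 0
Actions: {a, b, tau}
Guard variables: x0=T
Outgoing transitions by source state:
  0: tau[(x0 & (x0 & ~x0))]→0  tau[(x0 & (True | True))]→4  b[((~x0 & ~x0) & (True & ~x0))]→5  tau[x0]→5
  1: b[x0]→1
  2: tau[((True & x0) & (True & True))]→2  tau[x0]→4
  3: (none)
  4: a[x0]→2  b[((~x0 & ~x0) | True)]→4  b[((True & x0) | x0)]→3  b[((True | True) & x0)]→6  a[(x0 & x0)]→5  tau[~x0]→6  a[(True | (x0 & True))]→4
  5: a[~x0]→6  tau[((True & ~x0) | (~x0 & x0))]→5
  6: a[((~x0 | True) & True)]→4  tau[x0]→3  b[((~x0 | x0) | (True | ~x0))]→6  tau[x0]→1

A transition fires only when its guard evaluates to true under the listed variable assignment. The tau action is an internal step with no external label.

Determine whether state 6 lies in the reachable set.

Answer: REACHABLE

Trace:
15 transition(s) survive guard evaluation.
depth 0: {0}
depth 1: {4,5}  total {0,4,5}
depth 2: {2,3,6}  total {0,2,3,4,5,6}
depth 3: {1}  total {0,1,2,3,4,5,6}
R = {0,1,2,3,4,5,6}
witness 6: tau·b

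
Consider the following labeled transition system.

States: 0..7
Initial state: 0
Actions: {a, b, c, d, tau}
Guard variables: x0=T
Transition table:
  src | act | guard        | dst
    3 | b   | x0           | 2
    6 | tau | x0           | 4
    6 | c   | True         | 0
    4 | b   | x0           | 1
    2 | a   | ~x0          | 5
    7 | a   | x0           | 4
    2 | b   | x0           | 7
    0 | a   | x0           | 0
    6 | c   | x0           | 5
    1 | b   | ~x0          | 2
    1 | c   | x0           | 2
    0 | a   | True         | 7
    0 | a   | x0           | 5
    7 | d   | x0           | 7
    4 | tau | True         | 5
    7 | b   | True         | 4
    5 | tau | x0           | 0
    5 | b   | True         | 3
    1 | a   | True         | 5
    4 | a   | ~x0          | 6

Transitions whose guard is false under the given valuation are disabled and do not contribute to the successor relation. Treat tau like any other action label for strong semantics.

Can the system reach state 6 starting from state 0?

Guard filter leaves 17 enabled edge(s).
Layer 0: {0}
Layer 1: {5,7}  now seen {0,5,7}
Layer 2: {3,4}  now seen {0,3,4,5,7}
Layer 3: {1,2}  now seen {0,1,2,3,4,5,7}
R = {0,1,2,3,4,5,7}

Answer: UNREACHABLE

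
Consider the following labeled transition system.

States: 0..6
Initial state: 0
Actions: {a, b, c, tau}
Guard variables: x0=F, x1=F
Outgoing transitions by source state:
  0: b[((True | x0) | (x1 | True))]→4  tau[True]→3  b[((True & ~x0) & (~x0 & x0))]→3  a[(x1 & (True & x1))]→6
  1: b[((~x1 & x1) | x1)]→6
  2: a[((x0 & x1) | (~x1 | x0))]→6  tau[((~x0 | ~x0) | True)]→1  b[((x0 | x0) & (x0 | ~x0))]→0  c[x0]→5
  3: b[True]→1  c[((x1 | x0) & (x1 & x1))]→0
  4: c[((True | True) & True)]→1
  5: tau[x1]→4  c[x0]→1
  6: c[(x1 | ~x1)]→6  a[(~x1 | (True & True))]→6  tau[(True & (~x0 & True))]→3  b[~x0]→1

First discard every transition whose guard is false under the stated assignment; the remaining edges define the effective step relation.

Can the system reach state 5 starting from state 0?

10 transition(s) survive guard evaluation.
L0 = {0}
L1 = {3,4}  cumulative {0,3,4}
L2 = {1}  cumulative {0,1,3,4}
Reach set: {0,1,3,4}

Answer: UNREACHABLE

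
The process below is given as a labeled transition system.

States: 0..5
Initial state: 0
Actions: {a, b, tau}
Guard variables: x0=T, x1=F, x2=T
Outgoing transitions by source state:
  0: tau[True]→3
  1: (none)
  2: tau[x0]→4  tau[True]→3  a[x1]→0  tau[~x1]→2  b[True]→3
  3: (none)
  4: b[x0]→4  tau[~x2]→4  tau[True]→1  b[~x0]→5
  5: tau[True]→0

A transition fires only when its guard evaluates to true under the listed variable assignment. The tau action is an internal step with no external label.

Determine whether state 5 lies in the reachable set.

Answer: UNREACHABLE

Analysis:
Guard filter leaves 8 enabled edge(s).
L0 = {0}
L1 = {3}  total {0,3}
Reachable = {0,3}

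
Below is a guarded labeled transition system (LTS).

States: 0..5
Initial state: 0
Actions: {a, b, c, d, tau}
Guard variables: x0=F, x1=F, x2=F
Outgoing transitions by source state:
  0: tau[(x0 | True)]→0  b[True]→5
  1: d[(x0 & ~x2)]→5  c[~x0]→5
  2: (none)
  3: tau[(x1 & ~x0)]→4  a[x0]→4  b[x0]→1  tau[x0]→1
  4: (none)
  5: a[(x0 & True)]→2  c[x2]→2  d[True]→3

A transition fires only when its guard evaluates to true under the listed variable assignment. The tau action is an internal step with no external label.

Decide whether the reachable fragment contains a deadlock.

Answer: DEADLOCK at state 3

Analysis:
Reach set: {0,3,5}
  0: b→5  tau→0  [2 out]
  3: ∅  [no exit]
  5: d→3  [1 out]
trace reaching 3: b·d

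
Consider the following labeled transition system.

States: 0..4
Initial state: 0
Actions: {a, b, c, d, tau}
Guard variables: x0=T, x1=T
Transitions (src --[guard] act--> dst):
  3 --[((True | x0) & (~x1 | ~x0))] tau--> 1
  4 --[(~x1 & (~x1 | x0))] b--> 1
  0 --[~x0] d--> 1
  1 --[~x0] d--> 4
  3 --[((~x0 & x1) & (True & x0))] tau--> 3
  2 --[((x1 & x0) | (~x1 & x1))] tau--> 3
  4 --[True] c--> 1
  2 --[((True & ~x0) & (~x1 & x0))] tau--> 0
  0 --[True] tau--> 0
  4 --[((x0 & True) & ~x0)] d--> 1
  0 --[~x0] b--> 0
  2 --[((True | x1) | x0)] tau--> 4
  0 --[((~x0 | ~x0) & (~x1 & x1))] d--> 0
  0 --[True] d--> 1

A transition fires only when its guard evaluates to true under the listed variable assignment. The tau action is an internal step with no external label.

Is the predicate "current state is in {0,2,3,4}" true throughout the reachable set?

Answer: INVARIANT VIOLATED at state 1

Analysis:
Allowed set {0,2,3,4}
Reachable = {0,1}
  0: safe
  1: VIOLATES
witness against invariant: d → 1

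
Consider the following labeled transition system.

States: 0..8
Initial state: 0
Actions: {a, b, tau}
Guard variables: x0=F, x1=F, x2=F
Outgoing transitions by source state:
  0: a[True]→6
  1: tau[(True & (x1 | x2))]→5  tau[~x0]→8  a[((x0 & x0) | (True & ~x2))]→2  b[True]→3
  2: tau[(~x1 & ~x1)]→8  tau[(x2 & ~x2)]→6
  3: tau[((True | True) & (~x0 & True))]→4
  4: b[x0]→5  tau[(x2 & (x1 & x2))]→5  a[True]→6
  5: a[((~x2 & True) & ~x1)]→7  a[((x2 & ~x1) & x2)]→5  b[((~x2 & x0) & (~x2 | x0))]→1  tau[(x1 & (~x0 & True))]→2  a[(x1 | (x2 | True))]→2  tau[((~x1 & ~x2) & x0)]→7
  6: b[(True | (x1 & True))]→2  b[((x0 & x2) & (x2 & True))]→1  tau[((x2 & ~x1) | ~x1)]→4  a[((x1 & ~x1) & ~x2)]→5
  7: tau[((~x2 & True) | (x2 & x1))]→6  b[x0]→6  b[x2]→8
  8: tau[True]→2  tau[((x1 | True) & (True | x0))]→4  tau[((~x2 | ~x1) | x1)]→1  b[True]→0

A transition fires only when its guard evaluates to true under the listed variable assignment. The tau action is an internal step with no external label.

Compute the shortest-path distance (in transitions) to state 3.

BFS to 3:
  L0 = {0}
  L1 = {6}
  L2 = {2,4}
  L3 = {8}
  L4 = {1}
  L5 = {3}
first hit 3 at d=5 via a·b·tau·tau·b

Answer: 5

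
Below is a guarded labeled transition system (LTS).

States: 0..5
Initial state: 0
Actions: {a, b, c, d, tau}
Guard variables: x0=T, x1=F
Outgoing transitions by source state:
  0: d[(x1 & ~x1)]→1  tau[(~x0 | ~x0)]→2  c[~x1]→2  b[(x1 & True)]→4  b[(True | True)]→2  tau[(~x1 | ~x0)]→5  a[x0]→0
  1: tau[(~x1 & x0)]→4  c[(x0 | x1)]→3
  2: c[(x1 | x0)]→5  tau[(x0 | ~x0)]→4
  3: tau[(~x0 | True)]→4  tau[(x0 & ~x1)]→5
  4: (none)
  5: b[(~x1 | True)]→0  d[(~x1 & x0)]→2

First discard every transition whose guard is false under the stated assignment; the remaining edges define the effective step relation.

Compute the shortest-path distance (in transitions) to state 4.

Answer: 2

Working:
BFS to 4:
  Layer 0: {0}
  Layer 1: {2,5}
  Layer 2: {4}
4 enters at depth 2; path b·tau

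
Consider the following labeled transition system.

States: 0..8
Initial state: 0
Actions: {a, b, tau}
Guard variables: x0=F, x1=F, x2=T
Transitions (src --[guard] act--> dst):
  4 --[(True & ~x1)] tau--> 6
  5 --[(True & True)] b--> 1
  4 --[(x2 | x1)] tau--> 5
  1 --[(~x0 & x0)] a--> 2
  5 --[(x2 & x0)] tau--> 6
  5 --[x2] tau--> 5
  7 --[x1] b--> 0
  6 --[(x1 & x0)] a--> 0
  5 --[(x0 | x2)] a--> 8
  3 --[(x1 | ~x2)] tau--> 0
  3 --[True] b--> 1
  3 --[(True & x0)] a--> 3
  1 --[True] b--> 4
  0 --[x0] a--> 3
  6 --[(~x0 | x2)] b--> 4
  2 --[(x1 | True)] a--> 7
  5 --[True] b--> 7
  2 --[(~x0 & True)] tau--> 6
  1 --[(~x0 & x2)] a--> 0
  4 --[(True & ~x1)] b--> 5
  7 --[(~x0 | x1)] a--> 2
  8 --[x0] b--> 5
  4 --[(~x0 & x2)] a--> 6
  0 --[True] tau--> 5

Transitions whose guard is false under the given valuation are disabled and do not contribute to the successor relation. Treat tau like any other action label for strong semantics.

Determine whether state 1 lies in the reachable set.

After dropping false guards: 16 live edges.
Layer 0: {0}
Layer 1: {5}  cumulative {0,5}
Layer 2: {1,7,8}  cumulative {0,1,5,7,8}
Layer 3: {2,4}  cumulative {0,1,2,4,5,7,8}
Layer 4: {6}  cumulative {0,1,2,4,5,6,7,8}
R = {0,1,2,4,5,6,7,8}
witness 1: tau·b

Answer: REACHABLE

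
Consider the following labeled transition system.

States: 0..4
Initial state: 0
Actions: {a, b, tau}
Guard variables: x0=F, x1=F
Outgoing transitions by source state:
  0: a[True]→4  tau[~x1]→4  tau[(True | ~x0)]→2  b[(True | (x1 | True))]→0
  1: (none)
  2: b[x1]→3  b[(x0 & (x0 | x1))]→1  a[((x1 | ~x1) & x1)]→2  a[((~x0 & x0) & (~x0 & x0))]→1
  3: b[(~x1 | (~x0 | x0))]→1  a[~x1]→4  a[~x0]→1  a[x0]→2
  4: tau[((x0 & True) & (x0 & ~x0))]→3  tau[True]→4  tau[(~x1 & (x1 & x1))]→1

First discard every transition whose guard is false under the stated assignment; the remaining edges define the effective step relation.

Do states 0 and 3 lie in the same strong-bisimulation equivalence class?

Answer: NOT BISIMILAR

Trace:
Refine partition for ~:
  P[0] = {{0,1,2,3,4}}
  P[1] = {{0},{1,2},{3},{4}}
4 equivalence class(es) (converged in 2)
[0]={0}  [3]={3}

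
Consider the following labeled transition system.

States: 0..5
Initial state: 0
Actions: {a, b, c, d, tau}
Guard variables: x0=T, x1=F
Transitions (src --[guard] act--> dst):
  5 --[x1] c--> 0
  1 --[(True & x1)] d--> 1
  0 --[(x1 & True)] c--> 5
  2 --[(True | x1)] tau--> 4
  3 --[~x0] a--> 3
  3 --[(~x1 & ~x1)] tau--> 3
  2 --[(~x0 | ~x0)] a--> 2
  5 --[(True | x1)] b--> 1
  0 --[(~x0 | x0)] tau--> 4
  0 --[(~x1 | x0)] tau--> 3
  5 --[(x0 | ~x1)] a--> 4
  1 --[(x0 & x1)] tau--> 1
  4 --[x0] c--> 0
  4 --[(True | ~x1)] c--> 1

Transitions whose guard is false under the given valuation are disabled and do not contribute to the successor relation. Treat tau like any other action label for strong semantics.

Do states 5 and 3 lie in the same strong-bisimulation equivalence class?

Answer: NOT BISIMILAR

Working:
Compute ~ classes (split until stable):
  P[0] = {{0,1,2,3,4,5}}
  P[1] = {{0,2,3},{1},{4},{5}}
  P[2] = {{0},{1},{2},{3},{4},{5}}
6 equivalence class(es) (converged in 3)
[5]={5}  [3]={3}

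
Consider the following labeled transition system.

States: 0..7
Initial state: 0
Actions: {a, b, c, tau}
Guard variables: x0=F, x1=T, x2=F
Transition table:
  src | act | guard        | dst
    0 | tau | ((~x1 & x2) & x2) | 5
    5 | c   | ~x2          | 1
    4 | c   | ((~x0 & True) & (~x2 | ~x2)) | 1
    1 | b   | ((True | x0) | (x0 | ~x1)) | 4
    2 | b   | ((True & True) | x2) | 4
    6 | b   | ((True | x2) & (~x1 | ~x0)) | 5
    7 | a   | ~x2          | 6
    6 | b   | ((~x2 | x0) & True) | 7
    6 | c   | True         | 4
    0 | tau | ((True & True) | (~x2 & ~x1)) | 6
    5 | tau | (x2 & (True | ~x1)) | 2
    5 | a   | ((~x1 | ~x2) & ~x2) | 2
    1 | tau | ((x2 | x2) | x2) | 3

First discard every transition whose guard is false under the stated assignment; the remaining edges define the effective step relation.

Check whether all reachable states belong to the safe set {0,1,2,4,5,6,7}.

Answer: INVARIANT HOLDS

Trace:
Safe = {0,1,2,4,5,6,7}
R = {0,1,2,4,5,6,7}
  0: ok
  1: ok
  2: ok
  4: ok
  5: ok
  6: ok
  7: ok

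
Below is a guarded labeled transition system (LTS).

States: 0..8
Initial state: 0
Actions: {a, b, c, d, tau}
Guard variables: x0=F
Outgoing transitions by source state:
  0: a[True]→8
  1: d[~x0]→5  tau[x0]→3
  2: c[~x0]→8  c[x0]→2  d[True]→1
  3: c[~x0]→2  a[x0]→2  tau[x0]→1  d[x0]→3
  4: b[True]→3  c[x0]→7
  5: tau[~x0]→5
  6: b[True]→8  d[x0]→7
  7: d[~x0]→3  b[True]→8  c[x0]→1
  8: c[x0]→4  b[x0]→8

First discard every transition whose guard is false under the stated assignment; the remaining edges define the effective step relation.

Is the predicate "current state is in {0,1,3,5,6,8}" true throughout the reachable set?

Safe = {0,1,3,5,6,8}
Reachable = {0,8}
  0: ✓
  8: ✓

Answer: INVARIANT HOLDS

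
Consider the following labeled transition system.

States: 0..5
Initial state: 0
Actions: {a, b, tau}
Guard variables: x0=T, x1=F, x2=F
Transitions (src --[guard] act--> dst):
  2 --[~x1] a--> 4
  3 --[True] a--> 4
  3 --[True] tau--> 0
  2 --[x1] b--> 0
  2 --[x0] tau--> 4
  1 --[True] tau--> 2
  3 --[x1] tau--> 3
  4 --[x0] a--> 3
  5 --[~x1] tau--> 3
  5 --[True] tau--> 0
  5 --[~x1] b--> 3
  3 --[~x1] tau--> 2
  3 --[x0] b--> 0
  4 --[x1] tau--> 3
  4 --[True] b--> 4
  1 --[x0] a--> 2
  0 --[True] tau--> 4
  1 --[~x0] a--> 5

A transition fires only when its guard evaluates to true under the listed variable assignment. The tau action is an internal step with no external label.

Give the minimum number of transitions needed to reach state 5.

Breadth-first toward 5:
  depth 0: {0}
  depth 1: {4}
  depth 2: {3}
  depth 3: {2}
5 never appears.

Answer: UNREACHABLE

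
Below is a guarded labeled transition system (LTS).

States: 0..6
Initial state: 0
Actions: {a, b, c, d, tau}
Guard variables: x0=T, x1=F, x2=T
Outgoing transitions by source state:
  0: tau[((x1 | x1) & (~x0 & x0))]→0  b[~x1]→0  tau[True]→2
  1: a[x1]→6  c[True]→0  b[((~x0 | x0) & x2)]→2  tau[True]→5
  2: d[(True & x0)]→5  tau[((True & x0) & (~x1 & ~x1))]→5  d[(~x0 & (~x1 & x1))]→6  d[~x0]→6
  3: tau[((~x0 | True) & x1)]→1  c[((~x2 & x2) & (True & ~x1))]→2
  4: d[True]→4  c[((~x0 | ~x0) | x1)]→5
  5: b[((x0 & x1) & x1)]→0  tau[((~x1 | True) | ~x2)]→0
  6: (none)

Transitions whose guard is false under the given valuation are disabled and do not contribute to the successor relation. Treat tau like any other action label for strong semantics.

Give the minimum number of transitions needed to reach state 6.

BFS to 6:
  Layer 0: {0}
  Layer 1: {2}
  Layer 2: {5}
6 never appears.

Answer: UNREACHABLE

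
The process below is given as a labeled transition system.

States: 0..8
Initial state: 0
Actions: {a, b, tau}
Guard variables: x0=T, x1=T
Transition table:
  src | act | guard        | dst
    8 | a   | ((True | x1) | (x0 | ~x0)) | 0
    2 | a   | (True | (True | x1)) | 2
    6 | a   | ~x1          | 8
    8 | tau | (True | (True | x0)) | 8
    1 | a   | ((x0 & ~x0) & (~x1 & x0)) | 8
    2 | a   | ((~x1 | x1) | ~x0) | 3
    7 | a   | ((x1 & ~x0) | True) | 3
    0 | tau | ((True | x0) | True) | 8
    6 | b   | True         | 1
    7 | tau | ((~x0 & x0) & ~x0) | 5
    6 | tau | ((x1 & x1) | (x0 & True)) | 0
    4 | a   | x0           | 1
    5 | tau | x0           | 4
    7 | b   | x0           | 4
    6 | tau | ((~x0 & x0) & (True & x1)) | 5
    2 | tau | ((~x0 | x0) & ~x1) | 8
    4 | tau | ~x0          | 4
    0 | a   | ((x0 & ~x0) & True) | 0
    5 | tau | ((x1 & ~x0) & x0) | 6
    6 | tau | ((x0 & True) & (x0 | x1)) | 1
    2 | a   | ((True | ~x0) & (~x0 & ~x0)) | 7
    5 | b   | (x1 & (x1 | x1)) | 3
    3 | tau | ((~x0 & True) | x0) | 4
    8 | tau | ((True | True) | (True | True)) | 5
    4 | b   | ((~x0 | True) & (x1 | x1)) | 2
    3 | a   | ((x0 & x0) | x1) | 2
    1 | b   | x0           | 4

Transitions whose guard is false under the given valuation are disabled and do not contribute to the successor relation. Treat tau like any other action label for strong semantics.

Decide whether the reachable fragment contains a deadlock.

Reachable = {0,1,2,3,4,5,8}
  0: tau→8  [deg 1]
  1: b→4  [deg 1]
  2: a→2  a→3  [deg 2]
  3: a→2  tau→4  [deg 2]
  4: a→1  b→2  [deg 2]
  5: b→3  tau→4  [deg 2]
  8: a→0  tau→5  tau→8  [deg 3]

Answer: DEADLOCK-FREE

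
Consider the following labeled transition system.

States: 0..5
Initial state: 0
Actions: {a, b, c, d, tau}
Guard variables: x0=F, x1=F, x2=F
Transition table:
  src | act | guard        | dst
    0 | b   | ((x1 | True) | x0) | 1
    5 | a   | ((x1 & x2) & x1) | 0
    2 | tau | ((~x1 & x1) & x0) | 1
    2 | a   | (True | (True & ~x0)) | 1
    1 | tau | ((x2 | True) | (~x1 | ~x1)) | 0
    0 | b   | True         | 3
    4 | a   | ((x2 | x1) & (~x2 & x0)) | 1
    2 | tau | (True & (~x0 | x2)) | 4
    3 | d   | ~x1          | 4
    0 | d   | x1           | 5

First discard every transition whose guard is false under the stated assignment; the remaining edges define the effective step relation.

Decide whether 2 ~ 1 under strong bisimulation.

Bisimulation quotient by refinement:
  π0 = {{0,1,2,3,4,5}}
  π1 = {{0},{1},{2},{3},{4,5}}
5 equivalence class(es) (converged in 2)
class of 2: {2}; class of 1: {1}

Answer: NOT BISIMILAR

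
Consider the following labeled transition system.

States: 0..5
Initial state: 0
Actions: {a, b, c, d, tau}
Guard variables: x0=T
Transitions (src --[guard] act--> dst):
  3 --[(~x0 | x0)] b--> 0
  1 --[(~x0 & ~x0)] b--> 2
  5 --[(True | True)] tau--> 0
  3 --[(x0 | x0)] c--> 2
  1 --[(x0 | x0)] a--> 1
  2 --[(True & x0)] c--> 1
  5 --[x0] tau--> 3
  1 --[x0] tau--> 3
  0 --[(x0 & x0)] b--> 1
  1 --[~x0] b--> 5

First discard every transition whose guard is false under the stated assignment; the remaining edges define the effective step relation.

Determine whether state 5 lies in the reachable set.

8 transition(s) survive guard evaluation.
Layer 0: {0}
Layer 1: {1}  now seen {0,1}
Layer 2: {3}  now seen {0,1,3}
Layer 3: {2}  now seen {0,1,2,3}
Reachable = {0,1,2,3}

Answer: UNREACHABLE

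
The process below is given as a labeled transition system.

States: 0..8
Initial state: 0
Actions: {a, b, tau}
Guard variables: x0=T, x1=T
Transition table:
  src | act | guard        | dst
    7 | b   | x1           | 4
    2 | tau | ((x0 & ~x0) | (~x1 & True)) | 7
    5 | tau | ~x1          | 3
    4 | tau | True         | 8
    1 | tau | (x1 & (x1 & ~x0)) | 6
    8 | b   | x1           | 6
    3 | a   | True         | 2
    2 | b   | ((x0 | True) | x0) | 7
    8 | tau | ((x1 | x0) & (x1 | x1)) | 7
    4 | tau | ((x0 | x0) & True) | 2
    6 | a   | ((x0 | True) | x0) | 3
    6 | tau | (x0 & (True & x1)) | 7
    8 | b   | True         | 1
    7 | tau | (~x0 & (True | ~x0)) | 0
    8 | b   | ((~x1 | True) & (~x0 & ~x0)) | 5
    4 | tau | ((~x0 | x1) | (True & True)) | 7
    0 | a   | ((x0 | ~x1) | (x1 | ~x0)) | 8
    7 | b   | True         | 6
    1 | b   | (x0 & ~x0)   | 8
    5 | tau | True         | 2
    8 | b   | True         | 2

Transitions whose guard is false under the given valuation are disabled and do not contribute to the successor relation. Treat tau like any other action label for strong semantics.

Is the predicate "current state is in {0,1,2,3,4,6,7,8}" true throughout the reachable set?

Safe = {0,1,2,3,4,6,7,8}
Reachable = {0,1,2,3,4,6,7,8}
  0: ok
  1: ok
  2: ok
  3: ok
  4: ok
  6: ok
  7: ok
  8: ok

Answer: INVARIANT HOLDS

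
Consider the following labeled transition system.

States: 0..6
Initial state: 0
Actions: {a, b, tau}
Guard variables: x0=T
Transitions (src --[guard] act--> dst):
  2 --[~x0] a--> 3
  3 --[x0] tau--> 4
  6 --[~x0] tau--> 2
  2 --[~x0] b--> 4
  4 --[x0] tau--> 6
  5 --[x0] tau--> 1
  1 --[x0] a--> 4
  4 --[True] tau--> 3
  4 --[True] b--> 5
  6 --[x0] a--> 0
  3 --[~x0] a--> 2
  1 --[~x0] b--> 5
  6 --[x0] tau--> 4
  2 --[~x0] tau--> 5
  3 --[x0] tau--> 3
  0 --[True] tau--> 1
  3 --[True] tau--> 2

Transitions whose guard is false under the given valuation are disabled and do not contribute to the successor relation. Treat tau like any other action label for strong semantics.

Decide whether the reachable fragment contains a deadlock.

Answer: DEADLOCK at state 2

Working:
Reach set: {0,1,2,3,4,5,6}
  0: tau→1  [1 out]
  1: a→4  [1 out]
  2: ∅  [no exit]
  3: tau→2  tau→3  tau→4  [3 out]
  4: b→5  tau→3  tau→6  [3 out]
  5: tau→1  [1 out]
  6: a→0  tau→4  [2 out]
witness 2: tau·a·tau·tau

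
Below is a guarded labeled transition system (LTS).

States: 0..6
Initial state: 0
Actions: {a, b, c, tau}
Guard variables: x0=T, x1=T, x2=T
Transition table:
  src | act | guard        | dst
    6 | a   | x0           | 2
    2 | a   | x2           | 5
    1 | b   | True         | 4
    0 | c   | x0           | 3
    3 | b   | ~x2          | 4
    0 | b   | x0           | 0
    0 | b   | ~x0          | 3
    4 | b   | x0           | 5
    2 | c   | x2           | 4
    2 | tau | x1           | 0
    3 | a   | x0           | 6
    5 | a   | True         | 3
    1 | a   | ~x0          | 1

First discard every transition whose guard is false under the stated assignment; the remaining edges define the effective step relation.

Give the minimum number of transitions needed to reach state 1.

Layered search for 1:
  L0 = {0}
  L1 = {3}
  L2 = {6}
  L3 = {2}
  L4 = {4,5}
1 never appears.

Answer: UNREACHABLE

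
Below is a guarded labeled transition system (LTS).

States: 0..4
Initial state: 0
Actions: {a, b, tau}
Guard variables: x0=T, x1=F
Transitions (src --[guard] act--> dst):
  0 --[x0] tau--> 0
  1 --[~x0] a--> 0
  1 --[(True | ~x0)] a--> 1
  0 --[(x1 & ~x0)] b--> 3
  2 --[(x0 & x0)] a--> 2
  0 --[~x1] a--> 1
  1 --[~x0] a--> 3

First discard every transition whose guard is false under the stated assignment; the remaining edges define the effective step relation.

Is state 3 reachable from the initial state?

Answer: UNREACHABLE

Trace:
Guard filter leaves 4 enabled edge(s).
depth 0: {0}
depth 1: {1}  total {0,1}
Reach set: {0,1}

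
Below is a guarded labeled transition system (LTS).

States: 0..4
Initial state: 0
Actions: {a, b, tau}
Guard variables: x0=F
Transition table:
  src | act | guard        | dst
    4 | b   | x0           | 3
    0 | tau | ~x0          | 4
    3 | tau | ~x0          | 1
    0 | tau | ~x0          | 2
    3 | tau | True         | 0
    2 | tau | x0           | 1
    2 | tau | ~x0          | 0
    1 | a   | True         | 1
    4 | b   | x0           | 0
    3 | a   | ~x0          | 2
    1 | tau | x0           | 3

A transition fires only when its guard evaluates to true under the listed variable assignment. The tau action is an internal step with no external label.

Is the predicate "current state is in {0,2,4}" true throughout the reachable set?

Answer: INVARIANT HOLDS

Working:
Allowed set {0,2,4}
Reach set: {0,2,4}
  0: ok
  2: ok
  4: ok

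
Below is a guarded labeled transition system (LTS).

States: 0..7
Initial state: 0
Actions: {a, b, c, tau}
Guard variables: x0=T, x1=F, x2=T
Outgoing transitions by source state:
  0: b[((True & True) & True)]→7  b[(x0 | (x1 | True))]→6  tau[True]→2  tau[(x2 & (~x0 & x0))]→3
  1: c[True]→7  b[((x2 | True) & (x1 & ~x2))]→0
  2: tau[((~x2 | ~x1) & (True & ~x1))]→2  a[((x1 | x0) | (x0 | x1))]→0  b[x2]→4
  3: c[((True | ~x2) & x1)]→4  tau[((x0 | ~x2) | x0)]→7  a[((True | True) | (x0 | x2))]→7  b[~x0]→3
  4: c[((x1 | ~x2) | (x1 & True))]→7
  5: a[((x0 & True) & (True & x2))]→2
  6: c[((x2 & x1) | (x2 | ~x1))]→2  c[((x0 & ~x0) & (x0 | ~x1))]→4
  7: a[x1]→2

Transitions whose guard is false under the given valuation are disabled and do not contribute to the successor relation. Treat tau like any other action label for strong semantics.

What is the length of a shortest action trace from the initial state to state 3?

Answer: UNREACHABLE

Trace:
Breadth-first toward 3:
  L0 = {0}
  L1 = {2,6,7}
  L2 = {4}
3 never appears.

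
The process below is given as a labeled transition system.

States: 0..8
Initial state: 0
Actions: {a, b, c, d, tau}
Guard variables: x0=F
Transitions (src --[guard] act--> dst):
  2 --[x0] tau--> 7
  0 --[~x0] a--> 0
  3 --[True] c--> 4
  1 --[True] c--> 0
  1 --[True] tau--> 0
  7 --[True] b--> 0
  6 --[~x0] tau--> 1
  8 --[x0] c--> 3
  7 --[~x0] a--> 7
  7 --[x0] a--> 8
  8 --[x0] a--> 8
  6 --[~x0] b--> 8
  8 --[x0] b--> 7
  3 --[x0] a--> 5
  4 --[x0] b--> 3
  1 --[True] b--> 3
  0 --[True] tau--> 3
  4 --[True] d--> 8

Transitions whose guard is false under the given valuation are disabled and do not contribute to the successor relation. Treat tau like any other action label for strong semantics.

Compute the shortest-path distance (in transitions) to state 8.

Answer: 3

Analysis:
Layered search for 8:
  L0 = {0}
  L1 = {3}
  L2 = {4}
  L3 = {8}
depth(8)=3, e.g. tau·c·d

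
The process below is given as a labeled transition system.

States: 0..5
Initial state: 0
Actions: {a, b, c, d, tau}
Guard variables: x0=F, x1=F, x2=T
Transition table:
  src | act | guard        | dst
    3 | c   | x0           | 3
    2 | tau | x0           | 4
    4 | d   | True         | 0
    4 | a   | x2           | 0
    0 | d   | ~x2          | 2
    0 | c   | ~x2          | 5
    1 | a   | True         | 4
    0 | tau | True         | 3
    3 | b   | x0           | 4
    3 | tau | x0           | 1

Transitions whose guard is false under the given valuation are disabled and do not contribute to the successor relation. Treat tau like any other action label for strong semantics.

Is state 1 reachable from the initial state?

Guard filter leaves 4 enabled edge(s).
L0 = {0}
L1 = {3}  total {0,3}
R = {0,3}

Answer: UNREACHABLE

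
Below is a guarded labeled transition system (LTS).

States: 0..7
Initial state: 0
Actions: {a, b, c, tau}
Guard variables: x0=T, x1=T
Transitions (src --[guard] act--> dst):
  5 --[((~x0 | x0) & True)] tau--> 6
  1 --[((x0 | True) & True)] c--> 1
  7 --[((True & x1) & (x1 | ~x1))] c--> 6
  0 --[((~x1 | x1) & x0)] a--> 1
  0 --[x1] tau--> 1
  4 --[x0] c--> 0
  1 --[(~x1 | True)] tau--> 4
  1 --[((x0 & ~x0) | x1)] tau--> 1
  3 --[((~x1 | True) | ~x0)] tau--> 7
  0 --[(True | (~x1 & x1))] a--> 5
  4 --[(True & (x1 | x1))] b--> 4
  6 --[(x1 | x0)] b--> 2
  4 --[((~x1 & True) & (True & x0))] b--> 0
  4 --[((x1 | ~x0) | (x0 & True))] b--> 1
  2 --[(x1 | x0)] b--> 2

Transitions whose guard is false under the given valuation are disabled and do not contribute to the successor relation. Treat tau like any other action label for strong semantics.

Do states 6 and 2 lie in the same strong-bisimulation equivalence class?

Compute ~ classes (split until stable):
  P[0] = {{0,1,2,3,4,5,6,7}}
  P[1] = {{0},{1},{2,6},{3,5},{4},{7}}
  P[2] = {{0},{1},{2,6},{3},{4},{5},{7}}
Fixed point at round 3; 7 class(es).
class of 6: {2,6}; class of 2: {2,6}

Answer: BISIMILAR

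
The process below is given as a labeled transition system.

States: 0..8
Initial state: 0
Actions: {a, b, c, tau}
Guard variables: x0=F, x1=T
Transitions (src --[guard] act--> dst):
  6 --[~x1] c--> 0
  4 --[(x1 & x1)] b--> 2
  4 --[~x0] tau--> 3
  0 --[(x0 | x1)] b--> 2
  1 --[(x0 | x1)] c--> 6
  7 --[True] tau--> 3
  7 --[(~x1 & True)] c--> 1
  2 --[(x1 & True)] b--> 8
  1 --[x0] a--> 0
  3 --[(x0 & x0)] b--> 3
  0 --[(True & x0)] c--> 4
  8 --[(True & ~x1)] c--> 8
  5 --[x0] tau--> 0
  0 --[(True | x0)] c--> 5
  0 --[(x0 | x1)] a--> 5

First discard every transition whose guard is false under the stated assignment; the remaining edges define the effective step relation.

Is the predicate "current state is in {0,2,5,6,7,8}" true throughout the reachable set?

Answer: INVARIANT HOLDS

Working:
Inv-set: {0,2,5,6,7,8}
Reach set: {0,2,5,8}
  0: safe
  2: safe
  5: safe
  8: safe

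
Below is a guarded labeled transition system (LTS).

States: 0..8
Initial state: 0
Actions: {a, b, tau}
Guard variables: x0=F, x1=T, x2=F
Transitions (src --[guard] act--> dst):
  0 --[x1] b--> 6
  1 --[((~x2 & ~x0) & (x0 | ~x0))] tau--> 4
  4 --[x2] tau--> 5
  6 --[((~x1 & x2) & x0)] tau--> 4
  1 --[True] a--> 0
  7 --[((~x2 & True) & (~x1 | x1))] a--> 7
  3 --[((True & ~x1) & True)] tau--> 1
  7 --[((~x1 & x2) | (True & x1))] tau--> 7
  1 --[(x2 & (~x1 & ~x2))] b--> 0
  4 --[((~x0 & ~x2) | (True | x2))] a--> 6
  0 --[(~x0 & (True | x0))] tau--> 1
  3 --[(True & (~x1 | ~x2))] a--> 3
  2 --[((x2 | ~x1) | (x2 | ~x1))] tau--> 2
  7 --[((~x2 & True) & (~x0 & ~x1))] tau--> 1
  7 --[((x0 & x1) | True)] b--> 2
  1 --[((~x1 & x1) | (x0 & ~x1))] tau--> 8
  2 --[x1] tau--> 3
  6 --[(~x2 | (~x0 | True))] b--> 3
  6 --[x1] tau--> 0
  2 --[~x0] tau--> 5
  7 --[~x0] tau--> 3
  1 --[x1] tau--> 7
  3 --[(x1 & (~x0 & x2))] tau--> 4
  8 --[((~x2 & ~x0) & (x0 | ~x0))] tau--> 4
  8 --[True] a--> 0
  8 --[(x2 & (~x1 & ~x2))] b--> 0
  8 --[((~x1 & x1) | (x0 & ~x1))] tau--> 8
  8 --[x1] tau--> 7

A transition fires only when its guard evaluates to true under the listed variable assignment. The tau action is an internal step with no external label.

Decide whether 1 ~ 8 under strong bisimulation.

Answer: BISIMILAR

Analysis:
Compute ~ classes (split until stable):
  π0 = {{0,1,2,3,4,5,6,7,8}}
  π1 = {{0,6},{1,8},{2},{3,4},{5},{7}}
  π2 = {{0},{1,8},{2},{3},{4},{5},{6},{7}}
Fixed point at round 3; 8 class(es).
[1]={1,8}  [8]={1,8}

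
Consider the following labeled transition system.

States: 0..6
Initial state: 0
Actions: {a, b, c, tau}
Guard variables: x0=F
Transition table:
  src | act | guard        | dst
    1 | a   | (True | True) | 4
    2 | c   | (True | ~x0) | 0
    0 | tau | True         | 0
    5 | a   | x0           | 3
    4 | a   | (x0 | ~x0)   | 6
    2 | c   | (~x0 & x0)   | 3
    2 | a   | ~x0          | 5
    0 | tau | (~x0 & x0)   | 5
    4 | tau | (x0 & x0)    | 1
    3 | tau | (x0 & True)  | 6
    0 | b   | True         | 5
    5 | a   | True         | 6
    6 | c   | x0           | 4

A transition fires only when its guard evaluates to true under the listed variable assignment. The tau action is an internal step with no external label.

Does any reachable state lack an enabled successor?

Reachable = {0,5,6}
  0: b→5  tau→0  [2 exit(s)]
  5: a→6  [1 exit(s)]
  6: ∅  [no exit]
witness 6: b·a

Answer: DEADLOCK at state 6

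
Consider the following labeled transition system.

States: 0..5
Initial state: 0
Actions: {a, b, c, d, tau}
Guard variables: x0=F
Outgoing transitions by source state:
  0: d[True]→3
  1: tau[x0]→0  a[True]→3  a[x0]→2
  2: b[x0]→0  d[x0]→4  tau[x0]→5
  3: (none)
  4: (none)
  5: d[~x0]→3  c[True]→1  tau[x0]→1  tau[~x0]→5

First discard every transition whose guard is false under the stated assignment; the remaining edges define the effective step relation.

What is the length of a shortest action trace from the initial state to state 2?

Answer: UNREACHABLE

Analysis:
Breadth-first toward 2:
  L0 = {0}
  L1 = {3}
2 never appears.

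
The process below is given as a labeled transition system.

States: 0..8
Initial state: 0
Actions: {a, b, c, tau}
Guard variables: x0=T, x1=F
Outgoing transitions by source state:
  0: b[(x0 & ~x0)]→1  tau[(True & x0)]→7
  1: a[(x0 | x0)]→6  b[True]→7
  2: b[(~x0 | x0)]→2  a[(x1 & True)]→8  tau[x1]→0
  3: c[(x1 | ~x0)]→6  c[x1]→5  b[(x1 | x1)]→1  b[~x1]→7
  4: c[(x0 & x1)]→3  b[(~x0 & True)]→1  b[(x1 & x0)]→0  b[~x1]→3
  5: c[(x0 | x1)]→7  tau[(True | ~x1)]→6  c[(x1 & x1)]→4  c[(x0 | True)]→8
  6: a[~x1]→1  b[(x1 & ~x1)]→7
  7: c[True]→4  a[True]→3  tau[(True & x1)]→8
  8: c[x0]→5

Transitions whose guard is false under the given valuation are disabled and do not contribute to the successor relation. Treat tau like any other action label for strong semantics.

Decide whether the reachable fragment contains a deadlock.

Reachable = {0,3,4,7}
  0: tau→7  [deg 1]
  3: b→7  [deg 1]
  4: b→3  [deg 1]
  7: a→3  c→4  [deg 2]

Answer: DEADLOCK-FREE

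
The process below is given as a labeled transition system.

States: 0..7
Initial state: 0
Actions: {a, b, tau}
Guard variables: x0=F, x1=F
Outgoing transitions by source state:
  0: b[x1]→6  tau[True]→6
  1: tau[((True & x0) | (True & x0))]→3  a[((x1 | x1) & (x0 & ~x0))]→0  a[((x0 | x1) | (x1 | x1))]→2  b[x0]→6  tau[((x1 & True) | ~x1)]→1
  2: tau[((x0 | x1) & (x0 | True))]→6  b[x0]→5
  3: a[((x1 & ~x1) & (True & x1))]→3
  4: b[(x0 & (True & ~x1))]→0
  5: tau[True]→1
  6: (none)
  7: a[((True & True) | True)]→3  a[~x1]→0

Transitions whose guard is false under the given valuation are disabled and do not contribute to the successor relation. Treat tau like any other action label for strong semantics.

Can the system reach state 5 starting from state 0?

Answer: UNREACHABLE

Trace:
After dropping false guards: 5 live edges.
depth 0: {0}
depth 1: {6}  total {0,6}
R = {0,6}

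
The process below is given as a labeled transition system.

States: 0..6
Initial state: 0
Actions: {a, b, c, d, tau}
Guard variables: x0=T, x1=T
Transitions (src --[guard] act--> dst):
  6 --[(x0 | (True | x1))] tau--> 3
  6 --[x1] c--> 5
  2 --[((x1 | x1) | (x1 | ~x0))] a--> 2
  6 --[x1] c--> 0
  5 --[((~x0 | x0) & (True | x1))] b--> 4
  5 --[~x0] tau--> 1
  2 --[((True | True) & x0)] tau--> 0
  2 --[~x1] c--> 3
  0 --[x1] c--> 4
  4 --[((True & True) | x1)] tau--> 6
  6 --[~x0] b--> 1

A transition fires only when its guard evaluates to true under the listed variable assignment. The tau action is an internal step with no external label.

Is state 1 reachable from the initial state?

Answer: UNREACHABLE

Working:
After dropping false guards: 8 live edges.
depth 0: {0}
depth 1: {4}  now seen {0,4}
depth 2: {6}  now seen {0,4,6}
depth 3: {3,5}  now seen {0,3,4,5,6}
Reachable = {0,3,4,5,6}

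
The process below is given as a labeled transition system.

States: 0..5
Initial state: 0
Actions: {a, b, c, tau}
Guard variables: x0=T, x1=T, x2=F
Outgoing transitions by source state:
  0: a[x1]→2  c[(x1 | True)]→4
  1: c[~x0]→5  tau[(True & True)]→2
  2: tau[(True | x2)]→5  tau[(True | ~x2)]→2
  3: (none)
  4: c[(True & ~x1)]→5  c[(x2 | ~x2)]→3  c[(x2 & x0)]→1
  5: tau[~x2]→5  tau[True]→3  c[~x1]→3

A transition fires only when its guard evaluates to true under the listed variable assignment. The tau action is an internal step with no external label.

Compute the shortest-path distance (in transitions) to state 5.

Layered search for 5:
  Layer 0: {0}
  Layer 1: {2,4}
  Layer 2: {3,5}
first hit 5 at d=2 via a·tau

Answer: 2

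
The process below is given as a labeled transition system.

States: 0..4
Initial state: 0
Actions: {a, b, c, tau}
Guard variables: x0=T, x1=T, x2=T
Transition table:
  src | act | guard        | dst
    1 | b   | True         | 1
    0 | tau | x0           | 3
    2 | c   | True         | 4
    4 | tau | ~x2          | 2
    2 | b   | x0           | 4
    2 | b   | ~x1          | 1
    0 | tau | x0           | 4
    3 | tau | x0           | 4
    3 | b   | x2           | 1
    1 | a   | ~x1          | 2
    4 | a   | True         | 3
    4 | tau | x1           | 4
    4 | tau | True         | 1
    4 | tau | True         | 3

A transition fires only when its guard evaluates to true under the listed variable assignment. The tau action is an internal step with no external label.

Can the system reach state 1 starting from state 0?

Guard filter leaves 11 enabled edge(s).
Layer 0: {0}
Layer 1: {3,4}  now seen {0,3,4}
Layer 2: {1}  now seen {0,1,3,4}
Reachable = {0,1,3,4}
Path to 1: tau·b

Answer: REACHABLE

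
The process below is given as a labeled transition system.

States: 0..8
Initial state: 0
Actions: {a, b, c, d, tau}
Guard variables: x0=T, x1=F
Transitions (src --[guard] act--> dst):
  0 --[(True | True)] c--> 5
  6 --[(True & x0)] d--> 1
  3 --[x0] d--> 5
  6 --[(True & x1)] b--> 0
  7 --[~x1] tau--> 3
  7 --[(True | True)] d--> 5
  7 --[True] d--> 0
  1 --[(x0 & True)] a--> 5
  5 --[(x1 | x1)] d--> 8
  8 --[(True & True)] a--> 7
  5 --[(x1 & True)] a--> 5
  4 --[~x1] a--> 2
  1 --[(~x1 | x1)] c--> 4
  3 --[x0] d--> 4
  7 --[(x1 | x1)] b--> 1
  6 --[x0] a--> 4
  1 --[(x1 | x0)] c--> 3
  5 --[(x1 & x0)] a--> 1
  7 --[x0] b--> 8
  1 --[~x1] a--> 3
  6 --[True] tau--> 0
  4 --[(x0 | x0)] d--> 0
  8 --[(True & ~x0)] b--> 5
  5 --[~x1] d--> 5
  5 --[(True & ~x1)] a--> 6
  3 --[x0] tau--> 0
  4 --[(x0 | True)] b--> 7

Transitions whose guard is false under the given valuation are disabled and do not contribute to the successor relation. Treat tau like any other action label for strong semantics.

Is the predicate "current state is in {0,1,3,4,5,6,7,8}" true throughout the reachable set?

Inv-set: {0,1,3,4,5,6,7,8}
Reachable = {0,1,2,3,4,5,6,7,8}
  0: ok
  1: ok
  2: outside
  3: ok
  4: ok
  5: ok
  6: ok
  7: ok
  8: ok
reach 2 via c·a·a·a — violates

Answer: INVARIANT VIOLATED at state 2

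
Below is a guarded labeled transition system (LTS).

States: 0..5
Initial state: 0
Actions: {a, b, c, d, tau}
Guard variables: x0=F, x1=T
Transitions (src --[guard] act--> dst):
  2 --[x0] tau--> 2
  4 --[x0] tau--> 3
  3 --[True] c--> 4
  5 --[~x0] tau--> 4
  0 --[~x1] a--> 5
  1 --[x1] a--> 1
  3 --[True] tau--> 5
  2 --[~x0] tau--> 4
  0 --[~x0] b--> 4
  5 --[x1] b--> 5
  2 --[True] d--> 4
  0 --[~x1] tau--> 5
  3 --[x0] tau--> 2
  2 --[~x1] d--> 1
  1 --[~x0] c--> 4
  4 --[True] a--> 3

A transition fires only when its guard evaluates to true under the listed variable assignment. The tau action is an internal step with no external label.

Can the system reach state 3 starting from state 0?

Guard filter leaves 10 enabled edge(s).
depth 0: {0}
depth 1: {4}  cumulative {0,4}
depth 2: {3}  cumulative {0,3,4}
depth 3: {5}  cumulative {0,3,4,5}
Reachable = {0,3,4,5}
Path to 3: b·a

Answer: REACHABLE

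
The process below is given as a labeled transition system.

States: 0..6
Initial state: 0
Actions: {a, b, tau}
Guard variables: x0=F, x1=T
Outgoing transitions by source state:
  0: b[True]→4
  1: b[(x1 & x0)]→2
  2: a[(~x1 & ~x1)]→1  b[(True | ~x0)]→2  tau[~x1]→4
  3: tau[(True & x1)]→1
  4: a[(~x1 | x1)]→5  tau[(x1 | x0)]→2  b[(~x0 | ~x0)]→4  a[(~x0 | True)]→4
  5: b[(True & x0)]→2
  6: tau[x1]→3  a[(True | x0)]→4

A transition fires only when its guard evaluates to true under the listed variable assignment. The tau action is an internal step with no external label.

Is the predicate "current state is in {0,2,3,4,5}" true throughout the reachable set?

Answer: INVARIANT HOLDS

Working:
Allowed set {0,2,3,4,5}
Reach set: {0,2,4,5}
  0: ok
  2: ok
  4: ok
  5: ok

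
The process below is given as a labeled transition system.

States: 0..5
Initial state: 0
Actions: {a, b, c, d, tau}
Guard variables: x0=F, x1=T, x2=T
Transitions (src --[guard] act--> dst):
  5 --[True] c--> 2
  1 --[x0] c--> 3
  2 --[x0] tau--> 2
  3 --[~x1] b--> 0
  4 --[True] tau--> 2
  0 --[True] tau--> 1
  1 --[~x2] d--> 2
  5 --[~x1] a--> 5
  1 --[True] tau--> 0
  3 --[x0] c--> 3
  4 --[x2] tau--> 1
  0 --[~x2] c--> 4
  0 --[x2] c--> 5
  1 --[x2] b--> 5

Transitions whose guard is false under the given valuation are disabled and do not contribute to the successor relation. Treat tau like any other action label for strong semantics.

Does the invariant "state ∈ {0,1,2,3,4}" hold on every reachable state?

Safe = {0,1,2,3,4}
Reach set: {0,1,2,5}
  0: safe
  1: safe
  2: safe
  5: outside
counterexample path to 5: c

Answer: INVARIANT VIOLATED at state 5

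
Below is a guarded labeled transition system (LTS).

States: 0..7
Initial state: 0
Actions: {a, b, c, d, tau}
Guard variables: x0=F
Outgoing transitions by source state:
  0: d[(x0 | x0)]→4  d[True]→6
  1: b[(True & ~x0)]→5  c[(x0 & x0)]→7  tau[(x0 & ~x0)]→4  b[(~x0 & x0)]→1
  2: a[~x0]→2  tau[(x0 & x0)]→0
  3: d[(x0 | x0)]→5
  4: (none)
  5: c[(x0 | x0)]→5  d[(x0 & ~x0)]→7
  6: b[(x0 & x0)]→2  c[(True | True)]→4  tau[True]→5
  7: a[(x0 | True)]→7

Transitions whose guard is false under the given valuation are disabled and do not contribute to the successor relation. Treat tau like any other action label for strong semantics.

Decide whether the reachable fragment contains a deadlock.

Answer: DEADLOCK at state 4

Working:
Reach set: {0,4,5,6}
  0: d→6  [deg 1]
  4: ∅  [STUCK]
  5: ∅  [STUCK]
  6: c→4  tau→5  [deg 2]
witness 4: d·c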